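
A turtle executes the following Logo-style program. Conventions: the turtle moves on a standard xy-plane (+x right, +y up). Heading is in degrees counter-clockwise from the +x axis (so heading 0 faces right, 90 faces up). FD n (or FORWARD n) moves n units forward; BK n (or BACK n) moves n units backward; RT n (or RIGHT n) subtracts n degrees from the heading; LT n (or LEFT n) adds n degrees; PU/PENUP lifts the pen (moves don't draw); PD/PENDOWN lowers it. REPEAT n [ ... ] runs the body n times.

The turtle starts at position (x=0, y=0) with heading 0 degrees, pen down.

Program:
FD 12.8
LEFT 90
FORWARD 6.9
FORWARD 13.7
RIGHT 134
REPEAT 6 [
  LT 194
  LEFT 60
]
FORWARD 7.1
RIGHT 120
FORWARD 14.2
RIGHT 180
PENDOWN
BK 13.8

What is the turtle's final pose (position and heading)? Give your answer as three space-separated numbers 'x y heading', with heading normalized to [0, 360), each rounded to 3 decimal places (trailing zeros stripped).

Answer: 23.101 -2.411 100

Derivation:
Executing turtle program step by step:
Start: pos=(0,0), heading=0, pen down
FD 12.8: (0,0) -> (12.8,0) [heading=0, draw]
LT 90: heading 0 -> 90
FD 6.9: (12.8,0) -> (12.8,6.9) [heading=90, draw]
FD 13.7: (12.8,6.9) -> (12.8,20.6) [heading=90, draw]
RT 134: heading 90 -> 316
REPEAT 6 [
  -- iteration 1/6 --
  LT 194: heading 316 -> 150
  LT 60: heading 150 -> 210
  -- iteration 2/6 --
  LT 194: heading 210 -> 44
  LT 60: heading 44 -> 104
  -- iteration 3/6 --
  LT 194: heading 104 -> 298
  LT 60: heading 298 -> 358
  -- iteration 4/6 --
  LT 194: heading 358 -> 192
  LT 60: heading 192 -> 252
  -- iteration 5/6 --
  LT 194: heading 252 -> 86
  LT 60: heading 86 -> 146
  -- iteration 6/6 --
  LT 194: heading 146 -> 340
  LT 60: heading 340 -> 40
]
FD 7.1: (12.8,20.6) -> (18.239,25.164) [heading=40, draw]
RT 120: heading 40 -> 280
FD 14.2: (18.239,25.164) -> (20.705,11.18) [heading=280, draw]
RT 180: heading 280 -> 100
PD: pen down
BK 13.8: (20.705,11.18) -> (23.101,-2.411) [heading=100, draw]
Final: pos=(23.101,-2.411), heading=100, 6 segment(s) drawn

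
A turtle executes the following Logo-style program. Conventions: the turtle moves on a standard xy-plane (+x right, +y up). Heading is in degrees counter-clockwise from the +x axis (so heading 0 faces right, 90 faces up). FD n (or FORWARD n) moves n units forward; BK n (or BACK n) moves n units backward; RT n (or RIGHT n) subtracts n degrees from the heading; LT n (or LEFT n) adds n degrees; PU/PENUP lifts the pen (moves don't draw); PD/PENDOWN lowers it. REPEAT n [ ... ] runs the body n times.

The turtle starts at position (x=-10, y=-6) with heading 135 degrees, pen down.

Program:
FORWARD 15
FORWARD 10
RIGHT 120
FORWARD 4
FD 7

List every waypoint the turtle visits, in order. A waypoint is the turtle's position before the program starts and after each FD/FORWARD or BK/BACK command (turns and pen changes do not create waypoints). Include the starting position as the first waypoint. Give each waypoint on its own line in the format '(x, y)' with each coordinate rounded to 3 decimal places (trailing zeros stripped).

Executing turtle program step by step:
Start: pos=(-10,-6), heading=135, pen down
FD 15: (-10,-6) -> (-20.607,4.607) [heading=135, draw]
FD 10: (-20.607,4.607) -> (-27.678,11.678) [heading=135, draw]
RT 120: heading 135 -> 15
FD 4: (-27.678,11.678) -> (-23.814,12.713) [heading=15, draw]
FD 7: (-23.814,12.713) -> (-17.052,14.525) [heading=15, draw]
Final: pos=(-17.052,14.525), heading=15, 4 segment(s) drawn
Waypoints (5 total):
(-10, -6)
(-20.607, 4.607)
(-27.678, 11.678)
(-23.814, 12.713)
(-17.052, 14.525)

Answer: (-10, -6)
(-20.607, 4.607)
(-27.678, 11.678)
(-23.814, 12.713)
(-17.052, 14.525)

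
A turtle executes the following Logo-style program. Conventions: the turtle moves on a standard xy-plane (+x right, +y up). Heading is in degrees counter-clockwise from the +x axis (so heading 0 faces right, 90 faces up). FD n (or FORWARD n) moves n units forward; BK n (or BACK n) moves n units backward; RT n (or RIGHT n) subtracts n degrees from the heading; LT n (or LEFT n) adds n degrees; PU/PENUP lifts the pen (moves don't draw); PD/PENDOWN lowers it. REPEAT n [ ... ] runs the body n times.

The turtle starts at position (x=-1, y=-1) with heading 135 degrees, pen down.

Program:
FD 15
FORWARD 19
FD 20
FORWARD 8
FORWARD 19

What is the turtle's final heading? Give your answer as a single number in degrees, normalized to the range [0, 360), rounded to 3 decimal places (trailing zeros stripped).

Answer: 135

Derivation:
Executing turtle program step by step:
Start: pos=(-1,-1), heading=135, pen down
FD 15: (-1,-1) -> (-11.607,9.607) [heading=135, draw]
FD 19: (-11.607,9.607) -> (-25.042,23.042) [heading=135, draw]
FD 20: (-25.042,23.042) -> (-39.184,37.184) [heading=135, draw]
FD 8: (-39.184,37.184) -> (-44.841,42.841) [heading=135, draw]
FD 19: (-44.841,42.841) -> (-58.276,56.276) [heading=135, draw]
Final: pos=(-58.276,56.276), heading=135, 5 segment(s) drawn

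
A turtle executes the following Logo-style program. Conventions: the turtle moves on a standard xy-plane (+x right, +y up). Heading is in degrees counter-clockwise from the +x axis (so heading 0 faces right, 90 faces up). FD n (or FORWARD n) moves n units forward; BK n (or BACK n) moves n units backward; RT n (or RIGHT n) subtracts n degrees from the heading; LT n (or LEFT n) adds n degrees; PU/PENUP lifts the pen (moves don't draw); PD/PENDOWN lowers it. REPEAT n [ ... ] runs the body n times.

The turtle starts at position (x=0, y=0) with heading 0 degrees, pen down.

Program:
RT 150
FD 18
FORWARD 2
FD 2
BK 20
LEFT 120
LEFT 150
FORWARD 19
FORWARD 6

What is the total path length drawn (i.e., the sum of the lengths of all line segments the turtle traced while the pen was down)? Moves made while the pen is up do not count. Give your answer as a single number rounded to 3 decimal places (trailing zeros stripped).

Executing turtle program step by step:
Start: pos=(0,0), heading=0, pen down
RT 150: heading 0 -> 210
FD 18: (0,0) -> (-15.588,-9) [heading=210, draw]
FD 2: (-15.588,-9) -> (-17.321,-10) [heading=210, draw]
FD 2: (-17.321,-10) -> (-19.053,-11) [heading=210, draw]
BK 20: (-19.053,-11) -> (-1.732,-1) [heading=210, draw]
LT 120: heading 210 -> 330
LT 150: heading 330 -> 120
FD 19: (-1.732,-1) -> (-11.232,15.454) [heading=120, draw]
FD 6: (-11.232,15.454) -> (-14.232,20.651) [heading=120, draw]
Final: pos=(-14.232,20.651), heading=120, 6 segment(s) drawn

Segment lengths:
  seg 1: (0,0) -> (-15.588,-9), length = 18
  seg 2: (-15.588,-9) -> (-17.321,-10), length = 2
  seg 3: (-17.321,-10) -> (-19.053,-11), length = 2
  seg 4: (-19.053,-11) -> (-1.732,-1), length = 20
  seg 5: (-1.732,-1) -> (-11.232,15.454), length = 19
  seg 6: (-11.232,15.454) -> (-14.232,20.651), length = 6
Total = 67

Answer: 67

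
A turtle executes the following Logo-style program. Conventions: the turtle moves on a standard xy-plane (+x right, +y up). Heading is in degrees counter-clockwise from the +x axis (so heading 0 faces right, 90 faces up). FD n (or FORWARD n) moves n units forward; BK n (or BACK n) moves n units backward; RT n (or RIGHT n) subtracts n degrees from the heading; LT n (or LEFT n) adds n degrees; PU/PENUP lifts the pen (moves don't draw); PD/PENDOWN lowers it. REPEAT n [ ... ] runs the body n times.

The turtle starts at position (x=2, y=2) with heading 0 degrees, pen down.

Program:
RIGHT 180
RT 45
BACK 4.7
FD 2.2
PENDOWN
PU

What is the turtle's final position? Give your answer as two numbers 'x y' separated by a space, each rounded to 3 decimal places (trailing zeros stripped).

Answer: 3.768 0.232

Derivation:
Executing turtle program step by step:
Start: pos=(2,2), heading=0, pen down
RT 180: heading 0 -> 180
RT 45: heading 180 -> 135
BK 4.7: (2,2) -> (5.323,-1.323) [heading=135, draw]
FD 2.2: (5.323,-1.323) -> (3.768,0.232) [heading=135, draw]
PD: pen down
PU: pen up
Final: pos=(3.768,0.232), heading=135, 2 segment(s) drawn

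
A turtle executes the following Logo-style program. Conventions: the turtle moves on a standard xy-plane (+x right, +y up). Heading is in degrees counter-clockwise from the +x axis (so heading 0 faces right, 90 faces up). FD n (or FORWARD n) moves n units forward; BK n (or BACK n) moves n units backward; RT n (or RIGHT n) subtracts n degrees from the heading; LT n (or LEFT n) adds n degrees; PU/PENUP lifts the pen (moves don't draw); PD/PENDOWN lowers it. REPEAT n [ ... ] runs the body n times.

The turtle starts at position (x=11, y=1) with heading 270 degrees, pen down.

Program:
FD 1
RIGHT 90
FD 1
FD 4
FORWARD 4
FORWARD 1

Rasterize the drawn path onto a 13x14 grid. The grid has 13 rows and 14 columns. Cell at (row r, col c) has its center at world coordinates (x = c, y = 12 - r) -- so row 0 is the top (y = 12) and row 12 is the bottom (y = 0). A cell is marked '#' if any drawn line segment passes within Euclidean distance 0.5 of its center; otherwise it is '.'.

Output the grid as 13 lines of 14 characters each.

Segment 0: (11,1) -> (11,0)
Segment 1: (11,0) -> (10,0)
Segment 2: (10,0) -> (6,0)
Segment 3: (6,0) -> (2,0)
Segment 4: (2,0) -> (1,0)

Answer: ..............
..............
..............
..............
..............
..............
..............
..............
..............
..............
..............
...........#..
.###########..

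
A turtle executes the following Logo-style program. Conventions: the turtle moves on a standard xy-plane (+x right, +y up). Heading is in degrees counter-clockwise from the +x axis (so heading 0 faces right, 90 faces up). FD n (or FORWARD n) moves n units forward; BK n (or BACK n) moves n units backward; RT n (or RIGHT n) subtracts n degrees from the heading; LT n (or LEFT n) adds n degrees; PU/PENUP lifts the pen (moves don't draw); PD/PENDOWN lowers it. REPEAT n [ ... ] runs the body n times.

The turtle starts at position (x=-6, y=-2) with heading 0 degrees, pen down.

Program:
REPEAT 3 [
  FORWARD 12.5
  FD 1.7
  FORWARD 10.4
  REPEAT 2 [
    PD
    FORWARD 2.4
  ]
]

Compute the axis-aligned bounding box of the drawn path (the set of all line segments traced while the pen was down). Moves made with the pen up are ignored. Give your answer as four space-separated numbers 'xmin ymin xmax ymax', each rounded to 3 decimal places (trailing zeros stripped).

Executing turtle program step by step:
Start: pos=(-6,-2), heading=0, pen down
REPEAT 3 [
  -- iteration 1/3 --
  FD 12.5: (-6,-2) -> (6.5,-2) [heading=0, draw]
  FD 1.7: (6.5,-2) -> (8.2,-2) [heading=0, draw]
  FD 10.4: (8.2,-2) -> (18.6,-2) [heading=0, draw]
  REPEAT 2 [
    -- iteration 1/2 --
    PD: pen down
    FD 2.4: (18.6,-2) -> (21,-2) [heading=0, draw]
    -- iteration 2/2 --
    PD: pen down
    FD 2.4: (21,-2) -> (23.4,-2) [heading=0, draw]
  ]
  -- iteration 2/3 --
  FD 12.5: (23.4,-2) -> (35.9,-2) [heading=0, draw]
  FD 1.7: (35.9,-2) -> (37.6,-2) [heading=0, draw]
  FD 10.4: (37.6,-2) -> (48,-2) [heading=0, draw]
  REPEAT 2 [
    -- iteration 1/2 --
    PD: pen down
    FD 2.4: (48,-2) -> (50.4,-2) [heading=0, draw]
    -- iteration 2/2 --
    PD: pen down
    FD 2.4: (50.4,-2) -> (52.8,-2) [heading=0, draw]
  ]
  -- iteration 3/3 --
  FD 12.5: (52.8,-2) -> (65.3,-2) [heading=0, draw]
  FD 1.7: (65.3,-2) -> (67,-2) [heading=0, draw]
  FD 10.4: (67,-2) -> (77.4,-2) [heading=0, draw]
  REPEAT 2 [
    -- iteration 1/2 --
    PD: pen down
    FD 2.4: (77.4,-2) -> (79.8,-2) [heading=0, draw]
    -- iteration 2/2 --
    PD: pen down
    FD 2.4: (79.8,-2) -> (82.2,-2) [heading=0, draw]
  ]
]
Final: pos=(82.2,-2), heading=0, 15 segment(s) drawn

Segment endpoints: x in {-6, 6.5, 8.2, 18.6, 21, 23.4, 35.9, 37.6, 48, 50.4, 52.8, 65.3, 67, 77.4, 79.8, 82.2}, y in {-2}
xmin=-6, ymin=-2, xmax=82.2, ymax=-2

Answer: -6 -2 82.2 -2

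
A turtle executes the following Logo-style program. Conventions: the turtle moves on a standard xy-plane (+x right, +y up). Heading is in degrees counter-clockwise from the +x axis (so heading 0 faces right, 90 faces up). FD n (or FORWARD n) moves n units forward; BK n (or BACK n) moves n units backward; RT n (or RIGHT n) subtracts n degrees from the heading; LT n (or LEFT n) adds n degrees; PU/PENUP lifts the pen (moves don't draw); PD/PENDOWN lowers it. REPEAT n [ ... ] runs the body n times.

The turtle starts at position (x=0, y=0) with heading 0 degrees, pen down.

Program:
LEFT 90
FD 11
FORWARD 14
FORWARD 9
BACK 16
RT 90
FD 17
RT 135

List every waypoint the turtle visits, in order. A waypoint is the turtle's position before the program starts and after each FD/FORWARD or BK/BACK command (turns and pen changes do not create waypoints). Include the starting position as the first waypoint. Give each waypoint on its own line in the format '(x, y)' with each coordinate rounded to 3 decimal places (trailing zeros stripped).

Executing turtle program step by step:
Start: pos=(0,0), heading=0, pen down
LT 90: heading 0 -> 90
FD 11: (0,0) -> (0,11) [heading=90, draw]
FD 14: (0,11) -> (0,25) [heading=90, draw]
FD 9: (0,25) -> (0,34) [heading=90, draw]
BK 16: (0,34) -> (0,18) [heading=90, draw]
RT 90: heading 90 -> 0
FD 17: (0,18) -> (17,18) [heading=0, draw]
RT 135: heading 0 -> 225
Final: pos=(17,18), heading=225, 5 segment(s) drawn
Waypoints (6 total):
(0, 0)
(0, 11)
(0, 25)
(0, 34)
(0, 18)
(17, 18)

Answer: (0, 0)
(0, 11)
(0, 25)
(0, 34)
(0, 18)
(17, 18)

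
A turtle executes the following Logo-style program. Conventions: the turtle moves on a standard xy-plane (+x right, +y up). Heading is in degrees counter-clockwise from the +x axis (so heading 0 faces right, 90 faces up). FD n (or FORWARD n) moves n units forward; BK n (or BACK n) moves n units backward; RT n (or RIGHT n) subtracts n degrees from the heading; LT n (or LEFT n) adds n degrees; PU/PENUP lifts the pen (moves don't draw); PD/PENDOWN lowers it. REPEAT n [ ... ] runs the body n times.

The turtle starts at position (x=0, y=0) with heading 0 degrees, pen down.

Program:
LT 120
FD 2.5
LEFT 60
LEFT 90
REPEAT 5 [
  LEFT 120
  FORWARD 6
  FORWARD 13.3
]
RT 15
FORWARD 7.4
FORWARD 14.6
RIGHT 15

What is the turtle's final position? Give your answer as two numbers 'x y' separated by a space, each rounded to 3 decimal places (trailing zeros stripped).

Answer: -16.806 37.021

Derivation:
Executing turtle program step by step:
Start: pos=(0,0), heading=0, pen down
LT 120: heading 0 -> 120
FD 2.5: (0,0) -> (-1.25,2.165) [heading=120, draw]
LT 60: heading 120 -> 180
LT 90: heading 180 -> 270
REPEAT 5 [
  -- iteration 1/5 --
  LT 120: heading 270 -> 30
  FD 6: (-1.25,2.165) -> (3.946,5.165) [heading=30, draw]
  FD 13.3: (3.946,5.165) -> (15.464,11.815) [heading=30, draw]
  -- iteration 2/5 --
  LT 120: heading 30 -> 150
  FD 6: (15.464,11.815) -> (10.268,14.815) [heading=150, draw]
  FD 13.3: (10.268,14.815) -> (-1.25,21.465) [heading=150, draw]
  -- iteration 3/5 --
  LT 120: heading 150 -> 270
  FD 6: (-1.25,21.465) -> (-1.25,15.465) [heading=270, draw]
  FD 13.3: (-1.25,15.465) -> (-1.25,2.165) [heading=270, draw]
  -- iteration 4/5 --
  LT 120: heading 270 -> 30
  FD 6: (-1.25,2.165) -> (3.946,5.165) [heading=30, draw]
  FD 13.3: (3.946,5.165) -> (15.464,11.815) [heading=30, draw]
  -- iteration 5/5 --
  LT 120: heading 30 -> 150
  FD 6: (15.464,11.815) -> (10.268,14.815) [heading=150, draw]
  FD 13.3: (10.268,14.815) -> (-1.25,21.465) [heading=150, draw]
]
RT 15: heading 150 -> 135
FD 7.4: (-1.25,21.465) -> (-6.483,26.698) [heading=135, draw]
FD 14.6: (-6.483,26.698) -> (-16.806,37.021) [heading=135, draw]
RT 15: heading 135 -> 120
Final: pos=(-16.806,37.021), heading=120, 13 segment(s) drawn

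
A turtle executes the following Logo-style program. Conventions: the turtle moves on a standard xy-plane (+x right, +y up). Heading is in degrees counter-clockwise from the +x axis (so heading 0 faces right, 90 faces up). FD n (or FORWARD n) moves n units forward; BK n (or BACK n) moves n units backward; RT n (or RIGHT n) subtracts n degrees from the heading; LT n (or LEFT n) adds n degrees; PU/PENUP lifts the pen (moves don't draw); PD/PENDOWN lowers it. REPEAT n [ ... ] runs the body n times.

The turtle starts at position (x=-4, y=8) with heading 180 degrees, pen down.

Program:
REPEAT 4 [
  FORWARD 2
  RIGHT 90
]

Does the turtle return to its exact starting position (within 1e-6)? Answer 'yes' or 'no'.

Answer: yes

Derivation:
Executing turtle program step by step:
Start: pos=(-4,8), heading=180, pen down
REPEAT 4 [
  -- iteration 1/4 --
  FD 2: (-4,8) -> (-6,8) [heading=180, draw]
  RT 90: heading 180 -> 90
  -- iteration 2/4 --
  FD 2: (-6,8) -> (-6,10) [heading=90, draw]
  RT 90: heading 90 -> 0
  -- iteration 3/4 --
  FD 2: (-6,10) -> (-4,10) [heading=0, draw]
  RT 90: heading 0 -> 270
  -- iteration 4/4 --
  FD 2: (-4,10) -> (-4,8) [heading=270, draw]
  RT 90: heading 270 -> 180
]
Final: pos=(-4,8), heading=180, 4 segment(s) drawn

Start position: (-4, 8)
Final position: (-4, 8)
Distance = 0; < 1e-6 -> CLOSED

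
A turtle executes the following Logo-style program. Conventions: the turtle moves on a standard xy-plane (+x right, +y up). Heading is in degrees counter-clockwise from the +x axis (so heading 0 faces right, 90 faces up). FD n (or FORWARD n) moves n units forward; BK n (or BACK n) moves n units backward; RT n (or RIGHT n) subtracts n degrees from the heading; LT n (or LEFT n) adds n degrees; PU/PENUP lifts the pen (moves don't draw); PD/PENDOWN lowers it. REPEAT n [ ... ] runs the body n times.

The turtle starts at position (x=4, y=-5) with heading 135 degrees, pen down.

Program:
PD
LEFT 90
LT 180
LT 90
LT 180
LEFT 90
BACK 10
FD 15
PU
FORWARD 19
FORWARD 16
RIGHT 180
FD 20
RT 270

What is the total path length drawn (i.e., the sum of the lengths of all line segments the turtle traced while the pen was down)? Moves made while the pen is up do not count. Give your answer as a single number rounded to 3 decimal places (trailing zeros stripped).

Executing turtle program step by step:
Start: pos=(4,-5), heading=135, pen down
PD: pen down
LT 90: heading 135 -> 225
LT 180: heading 225 -> 45
LT 90: heading 45 -> 135
LT 180: heading 135 -> 315
LT 90: heading 315 -> 45
BK 10: (4,-5) -> (-3.071,-12.071) [heading=45, draw]
FD 15: (-3.071,-12.071) -> (7.536,-1.464) [heading=45, draw]
PU: pen up
FD 19: (7.536,-1.464) -> (20.971,11.971) [heading=45, move]
FD 16: (20.971,11.971) -> (32.284,23.284) [heading=45, move]
RT 180: heading 45 -> 225
FD 20: (32.284,23.284) -> (18.142,9.142) [heading=225, move]
RT 270: heading 225 -> 315
Final: pos=(18.142,9.142), heading=315, 2 segment(s) drawn

Segment lengths:
  seg 1: (4,-5) -> (-3.071,-12.071), length = 10
  seg 2: (-3.071,-12.071) -> (7.536,-1.464), length = 15
Total = 25

Answer: 25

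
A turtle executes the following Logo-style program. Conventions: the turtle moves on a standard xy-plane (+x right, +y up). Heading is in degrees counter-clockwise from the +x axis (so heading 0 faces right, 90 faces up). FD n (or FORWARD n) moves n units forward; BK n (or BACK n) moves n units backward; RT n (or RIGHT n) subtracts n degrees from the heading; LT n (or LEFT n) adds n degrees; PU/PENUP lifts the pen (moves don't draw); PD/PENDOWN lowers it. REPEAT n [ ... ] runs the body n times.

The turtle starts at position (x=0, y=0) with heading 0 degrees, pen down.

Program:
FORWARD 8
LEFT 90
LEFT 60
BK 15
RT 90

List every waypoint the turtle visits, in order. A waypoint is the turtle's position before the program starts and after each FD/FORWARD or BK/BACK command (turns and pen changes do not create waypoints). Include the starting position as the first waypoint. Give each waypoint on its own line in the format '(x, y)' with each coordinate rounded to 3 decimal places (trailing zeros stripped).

Answer: (0, 0)
(8, 0)
(20.99, -7.5)

Derivation:
Executing turtle program step by step:
Start: pos=(0,0), heading=0, pen down
FD 8: (0,0) -> (8,0) [heading=0, draw]
LT 90: heading 0 -> 90
LT 60: heading 90 -> 150
BK 15: (8,0) -> (20.99,-7.5) [heading=150, draw]
RT 90: heading 150 -> 60
Final: pos=(20.99,-7.5), heading=60, 2 segment(s) drawn
Waypoints (3 total):
(0, 0)
(8, 0)
(20.99, -7.5)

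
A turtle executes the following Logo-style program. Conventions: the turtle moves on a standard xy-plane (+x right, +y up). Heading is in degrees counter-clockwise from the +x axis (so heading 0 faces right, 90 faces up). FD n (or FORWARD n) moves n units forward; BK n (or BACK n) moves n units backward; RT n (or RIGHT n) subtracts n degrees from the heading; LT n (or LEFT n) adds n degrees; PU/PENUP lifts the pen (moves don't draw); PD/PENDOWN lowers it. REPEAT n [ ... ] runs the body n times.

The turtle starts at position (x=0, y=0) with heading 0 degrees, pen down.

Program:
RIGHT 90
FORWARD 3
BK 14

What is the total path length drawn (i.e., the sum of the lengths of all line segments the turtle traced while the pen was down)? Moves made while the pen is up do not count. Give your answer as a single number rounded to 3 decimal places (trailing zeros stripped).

Executing turtle program step by step:
Start: pos=(0,0), heading=0, pen down
RT 90: heading 0 -> 270
FD 3: (0,0) -> (0,-3) [heading=270, draw]
BK 14: (0,-3) -> (0,11) [heading=270, draw]
Final: pos=(0,11), heading=270, 2 segment(s) drawn

Segment lengths:
  seg 1: (0,0) -> (0,-3), length = 3
  seg 2: (0,-3) -> (0,11), length = 14
Total = 17

Answer: 17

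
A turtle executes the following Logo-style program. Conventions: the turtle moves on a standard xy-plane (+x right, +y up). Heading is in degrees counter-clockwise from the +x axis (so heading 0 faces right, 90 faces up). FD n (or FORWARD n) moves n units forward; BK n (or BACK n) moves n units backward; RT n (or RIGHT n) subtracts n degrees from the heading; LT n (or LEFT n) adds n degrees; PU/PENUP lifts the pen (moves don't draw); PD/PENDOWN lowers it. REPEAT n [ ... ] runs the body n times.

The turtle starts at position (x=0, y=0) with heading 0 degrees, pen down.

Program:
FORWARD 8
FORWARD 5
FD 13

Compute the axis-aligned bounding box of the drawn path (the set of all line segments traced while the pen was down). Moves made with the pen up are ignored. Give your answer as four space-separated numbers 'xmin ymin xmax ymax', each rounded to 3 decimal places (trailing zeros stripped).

Executing turtle program step by step:
Start: pos=(0,0), heading=0, pen down
FD 8: (0,0) -> (8,0) [heading=0, draw]
FD 5: (8,0) -> (13,0) [heading=0, draw]
FD 13: (13,0) -> (26,0) [heading=0, draw]
Final: pos=(26,0), heading=0, 3 segment(s) drawn

Segment endpoints: x in {0, 8, 13, 26}, y in {0}
xmin=0, ymin=0, xmax=26, ymax=0

Answer: 0 0 26 0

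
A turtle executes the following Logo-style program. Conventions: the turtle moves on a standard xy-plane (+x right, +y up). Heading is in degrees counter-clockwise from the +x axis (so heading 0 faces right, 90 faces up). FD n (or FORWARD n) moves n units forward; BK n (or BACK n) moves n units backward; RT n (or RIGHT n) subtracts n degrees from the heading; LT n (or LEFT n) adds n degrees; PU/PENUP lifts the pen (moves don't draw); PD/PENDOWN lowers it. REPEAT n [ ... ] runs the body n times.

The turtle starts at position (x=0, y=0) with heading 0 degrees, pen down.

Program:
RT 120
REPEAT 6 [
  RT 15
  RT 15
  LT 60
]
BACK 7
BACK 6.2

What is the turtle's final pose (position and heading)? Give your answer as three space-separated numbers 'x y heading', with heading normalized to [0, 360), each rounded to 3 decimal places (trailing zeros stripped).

Answer: -6.6 -11.432 60

Derivation:
Executing turtle program step by step:
Start: pos=(0,0), heading=0, pen down
RT 120: heading 0 -> 240
REPEAT 6 [
  -- iteration 1/6 --
  RT 15: heading 240 -> 225
  RT 15: heading 225 -> 210
  LT 60: heading 210 -> 270
  -- iteration 2/6 --
  RT 15: heading 270 -> 255
  RT 15: heading 255 -> 240
  LT 60: heading 240 -> 300
  -- iteration 3/6 --
  RT 15: heading 300 -> 285
  RT 15: heading 285 -> 270
  LT 60: heading 270 -> 330
  -- iteration 4/6 --
  RT 15: heading 330 -> 315
  RT 15: heading 315 -> 300
  LT 60: heading 300 -> 0
  -- iteration 5/6 --
  RT 15: heading 0 -> 345
  RT 15: heading 345 -> 330
  LT 60: heading 330 -> 30
  -- iteration 6/6 --
  RT 15: heading 30 -> 15
  RT 15: heading 15 -> 0
  LT 60: heading 0 -> 60
]
BK 7: (0,0) -> (-3.5,-6.062) [heading=60, draw]
BK 6.2: (-3.5,-6.062) -> (-6.6,-11.432) [heading=60, draw]
Final: pos=(-6.6,-11.432), heading=60, 2 segment(s) drawn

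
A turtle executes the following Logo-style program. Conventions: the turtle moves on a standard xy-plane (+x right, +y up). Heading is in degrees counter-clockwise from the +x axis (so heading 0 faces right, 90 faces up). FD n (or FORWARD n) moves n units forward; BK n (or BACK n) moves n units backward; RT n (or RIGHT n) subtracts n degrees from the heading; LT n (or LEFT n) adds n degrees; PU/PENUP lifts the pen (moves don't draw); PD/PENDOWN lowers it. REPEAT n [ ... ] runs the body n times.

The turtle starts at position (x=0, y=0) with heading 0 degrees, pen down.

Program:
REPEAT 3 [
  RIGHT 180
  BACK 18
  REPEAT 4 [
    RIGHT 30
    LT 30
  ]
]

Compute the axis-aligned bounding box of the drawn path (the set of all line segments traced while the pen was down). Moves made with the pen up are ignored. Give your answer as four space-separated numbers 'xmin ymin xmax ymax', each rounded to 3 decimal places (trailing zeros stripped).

Executing turtle program step by step:
Start: pos=(0,0), heading=0, pen down
REPEAT 3 [
  -- iteration 1/3 --
  RT 180: heading 0 -> 180
  BK 18: (0,0) -> (18,0) [heading=180, draw]
  REPEAT 4 [
    -- iteration 1/4 --
    RT 30: heading 180 -> 150
    LT 30: heading 150 -> 180
    -- iteration 2/4 --
    RT 30: heading 180 -> 150
    LT 30: heading 150 -> 180
    -- iteration 3/4 --
    RT 30: heading 180 -> 150
    LT 30: heading 150 -> 180
    -- iteration 4/4 --
    RT 30: heading 180 -> 150
    LT 30: heading 150 -> 180
  ]
  -- iteration 2/3 --
  RT 180: heading 180 -> 0
  BK 18: (18,0) -> (0,0) [heading=0, draw]
  REPEAT 4 [
    -- iteration 1/4 --
    RT 30: heading 0 -> 330
    LT 30: heading 330 -> 0
    -- iteration 2/4 --
    RT 30: heading 0 -> 330
    LT 30: heading 330 -> 0
    -- iteration 3/4 --
    RT 30: heading 0 -> 330
    LT 30: heading 330 -> 0
    -- iteration 4/4 --
    RT 30: heading 0 -> 330
    LT 30: heading 330 -> 0
  ]
  -- iteration 3/3 --
  RT 180: heading 0 -> 180
  BK 18: (0,0) -> (18,0) [heading=180, draw]
  REPEAT 4 [
    -- iteration 1/4 --
    RT 30: heading 180 -> 150
    LT 30: heading 150 -> 180
    -- iteration 2/4 --
    RT 30: heading 180 -> 150
    LT 30: heading 150 -> 180
    -- iteration 3/4 --
    RT 30: heading 180 -> 150
    LT 30: heading 150 -> 180
    -- iteration 4/4 --
    RT 30: heading 180 -> 150
    LT 30: heading 150 -> 180
  ]
]
Final: pos=(18,0), heading=180, 3 segment(s) drawn

Segment endpoints: x in {0, 18}, y in {0, 0, 0, 0}
xmin=0, ymin=0, xmax=18, ymax=0

Answer: 0 0 18 0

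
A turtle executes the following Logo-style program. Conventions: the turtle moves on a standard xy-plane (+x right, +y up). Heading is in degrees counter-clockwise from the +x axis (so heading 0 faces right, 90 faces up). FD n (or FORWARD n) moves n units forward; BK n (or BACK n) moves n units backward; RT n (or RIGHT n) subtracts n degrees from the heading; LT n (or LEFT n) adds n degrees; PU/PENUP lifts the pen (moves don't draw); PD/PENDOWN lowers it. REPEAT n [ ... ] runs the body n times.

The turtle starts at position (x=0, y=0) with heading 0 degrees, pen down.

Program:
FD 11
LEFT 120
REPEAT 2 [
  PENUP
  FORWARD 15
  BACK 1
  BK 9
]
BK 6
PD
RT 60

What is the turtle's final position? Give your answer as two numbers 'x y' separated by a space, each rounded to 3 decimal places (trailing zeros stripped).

Executing turtle program step by step:
Start: pos=(0,0), heading=0, pen down
FD 11: (0,0) -> (11,0) [heading=0, draw]
LT 120: heading 0 -> 120
REPEAT 2 [
  -- iteration 1/2 --
  PU: pen up
  FD 15: (11,0) -> (3.5,12.99) [heading=120, move]
  BK 1: (3.5,12.99) -> (4,12.124) [heading=120, move]
  BK 9: (4,12.124) -> (8.5,4.33) [heading=120, move]
  -- iteration 2/2 --
  PU: pen up
  FD 15: (8.5,4.33) -> (1,17.321) [heading=120, move]
  BK 1: (1,17.321) -> (1.5,16.454) [heading=120, move]
  BK 9: (1.5,16.454) -> (6,8.66) [heading=120, move]
]
BK 6: (6,8.66) -> (9,3.464) [heading=120, move]
PD: pen down
RT 60: heading 120 -> 60
Final: pos=(9,3.464), heading=60, 1 segment(s) drawn

Answer: 9 3.464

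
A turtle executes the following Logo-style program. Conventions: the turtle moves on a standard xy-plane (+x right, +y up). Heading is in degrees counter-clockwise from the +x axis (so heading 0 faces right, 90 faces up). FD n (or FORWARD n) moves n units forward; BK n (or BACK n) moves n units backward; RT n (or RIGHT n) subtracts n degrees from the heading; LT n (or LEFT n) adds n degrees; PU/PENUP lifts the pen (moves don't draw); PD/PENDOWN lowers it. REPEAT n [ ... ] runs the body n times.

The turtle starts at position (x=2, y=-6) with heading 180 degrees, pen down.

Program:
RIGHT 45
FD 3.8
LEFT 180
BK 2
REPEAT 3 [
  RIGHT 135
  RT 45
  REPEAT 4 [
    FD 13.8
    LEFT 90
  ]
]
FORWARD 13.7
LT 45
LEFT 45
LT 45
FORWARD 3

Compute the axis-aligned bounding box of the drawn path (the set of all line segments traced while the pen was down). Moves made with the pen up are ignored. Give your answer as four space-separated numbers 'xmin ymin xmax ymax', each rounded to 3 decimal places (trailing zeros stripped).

Executing turtle program step by step:
Start: pos=(2,-6), heading=180, pen down
RT 45: heading 180 -> 135
FD 3.8: (2,-6) -> (-0.687,-3.313) [heading=135, draw]
LT 180: heading 135 -> 315
BK 2: (-0.687,-3.313) -> (-2.101,-1.899) [heading=315, draw]
REPEAT 3 [
  -- iteration 1/3 --
  RT 135: heading 315 -> 180
  RT 45: heading 180 -> 135
  REPEAT 4 [
    -- iteration 1/4 --
    FD 13.8: (-2.101,-1.899) -> (-11.859,7.859) [heading=135, draw]
    LT 90: heading 135 -> 225
    -- iteration 2/4 --
    FD 13.8: (-11.859,7.859) -> (-21.617,-1.899) [heading=225, draw]
    LT 90: heading 225 -> 315
    -- iteration 3/4 --
    FD 13.8: (-21.617,-1.899) -> (-11.859,-11.657) [heading=315, draw]
    LT 90: heading 315 -> 45
    -- iteration 4/4 --
    FD 13.8: (-11.859,-11.657) -> (-2.101,-1.899) [heading=45, draw]
    LT 90: heading 45 -> 135
  ]
  -- iteration 2/3 --
  RT 135: heading 135 -> 0
  RT 45: heading 0 -> 315
  REPEAT 4 [
    -- iteration 1/4 --
    FD 13.8: (-2.101,-1.899) -> (7.657,-11.657) [heading=315, draw]
    LT 90: heading 315 -> 45
    -- iteration 2/4 --
    FD 13.8: (7.657,-11.657) -> (17.415,-1.899) [heading=45, draw]
    LT 90: heading 45 -> 135
    -- iteration 3/4 --
    FD 13.8: (17.415,-1.899) -> (7.657,7.859) [heading=135, draw]
    LT 90: heading 135 -> 225
    -- iteration 4/4 --
    FD 13.8: (7.657,7.859) -> (-2.101,-1.899) [heading=225, draw]
    LT 90: heading 225 -> 315
  ]
  -- iteration 3/3 --
  RT 135: heading 315 -> 180
  RT 45: heading 180 -> 135
  REPEAT 4 [
    -- iteration 1/4 --
    FD 13.8: (-2.101,-1.899) -> (-11.859,7.859) [heading=135, draw]
    LT 90: heading 135 -> 225
    -- iteration 2/4 --
    FD 13.8: (-11.859,7.859) -> (-21.617,-1.899) [heading=225, draw]
    LT 90: heading 225 -> 315
    -- iteration 3/4 --
    FD 13.8: (-21.617,-1.899) -> (-11.859,-11.657) [heading=315, draw]
    LT 90: heading 315 -> 45
    -- iteration 4/4 --
    FD 13.8: (-11.859,-11.657) -> (-2.101,-1.899) [heading=45, draw]
    LT 90: heading 45 -> 135
  ]
]
FD 13.7: (-2.101,-1.899) -> (-11.789,7.789) [heading=135, draw]
LT 45: heading 135 -> 180
LT 45: heading 180 -> 225
LT 45: heading 225 -> 270
FD 3: (-11.789,7.789) -> (-11.789,4.789) [heading=270, draw]
Final: pos=(-11.789,4.789), heading=270, 16 segment(s) drawn

Segment endpoints: x in {-21.617, -11.859, -11.859, -11.859, -11.789, -11.789, -2.101, -2.101, -0.687, 2, 7.657, 7.657, 17.415}, y in {-11.657, -11.657, -11.657, -6, -3.313, -1.899, -1.899, -1.899, -1.899, -1.899, -1.899, -1.899, 4.789, 7.789, 7.859, 7.859, 7.859}
xmin=-21.617, ymin=-11.657, xmax=17.415, ymax=7.859

Answer: -21.617 -11.657 17.415 7.859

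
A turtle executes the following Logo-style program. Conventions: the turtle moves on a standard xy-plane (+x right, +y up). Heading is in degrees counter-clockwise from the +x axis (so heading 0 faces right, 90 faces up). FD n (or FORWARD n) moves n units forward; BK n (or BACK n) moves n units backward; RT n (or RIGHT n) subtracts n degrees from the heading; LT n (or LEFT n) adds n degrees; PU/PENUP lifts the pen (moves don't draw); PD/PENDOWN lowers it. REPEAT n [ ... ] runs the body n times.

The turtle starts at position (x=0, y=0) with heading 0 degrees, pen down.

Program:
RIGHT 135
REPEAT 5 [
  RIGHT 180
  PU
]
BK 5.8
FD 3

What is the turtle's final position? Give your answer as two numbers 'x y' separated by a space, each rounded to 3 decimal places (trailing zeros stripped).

Answer: -1.98 -1.98

Derivation:
Executing turtle program step by step:
Start: pos=(0,0), heading=0, pen down
RT 135: heading 0 -> 225
REPEAT 5 [
  -- iteration 1/5 --
  RT 180: heading 225 -> 45
  PU: pen up
  -- iteration 2/5 --
  RT 180: heading 45 -> 225
  PU: pen up
  -- iteration 3/5 --
  RT 180: heading 225 -> 45
  PU: pen up
  -- iteration 4/5 --
  RT 180: heading 45 -> 225
  PU: pen up
  -- iteration 5/5 --
  RT 180: heading 225 -> 45
  PU: pen up
]
BK 5.8: (0,0) -> (-4.101,-4.101) [heading=45, move]
FD 3: (-4.101,-4.101) -> (-1.98,-1.98) [heading=45, move]
Final: pos=(-1.98,-1.98), heading=45, 0 segment(s) drawn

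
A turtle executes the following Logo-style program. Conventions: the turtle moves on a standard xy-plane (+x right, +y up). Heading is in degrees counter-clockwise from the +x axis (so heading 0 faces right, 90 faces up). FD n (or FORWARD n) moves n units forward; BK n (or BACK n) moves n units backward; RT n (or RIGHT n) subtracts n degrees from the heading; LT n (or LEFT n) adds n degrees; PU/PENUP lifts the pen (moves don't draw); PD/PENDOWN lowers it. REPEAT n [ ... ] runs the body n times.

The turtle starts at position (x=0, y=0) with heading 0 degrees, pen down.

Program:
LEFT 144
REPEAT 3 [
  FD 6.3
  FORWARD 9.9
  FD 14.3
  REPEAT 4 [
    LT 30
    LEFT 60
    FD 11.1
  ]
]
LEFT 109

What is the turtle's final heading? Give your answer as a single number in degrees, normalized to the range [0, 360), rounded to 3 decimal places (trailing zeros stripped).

Executing turtle program step by step:
Start: pos=(0,0), heading=0, pen down
LT 144: heading 0 -> 144
REPEAT 3 [
  -- iteration 1/3 --
  FD 6.3: (0,0) -> (-5.097,3.703) [heading=144, draw]
  FD 9.9: (-5.097,3.703) -> (-13.106,9.522) [heading=144, draw]
  FD 14.3: (-13.106,9.522) -> (-24.675,17.927) [heading=144, draw]
  REPEAT 4 [
    -- iteration 1/4 --
    LT 30: heading 144 -> 174
    LT 60: heading 174 -> 234
    FD 11.1: (-24.675,17.927) -> (-31.199,8.947) [heading=234, draw]
    -- iteration 2/4 --
    LT 30: heading 234 -> 264
    LT 60: heading 264 -> 324
    FD 11.1: (-31.199,8.947) -> (-22.219,2.423) [heading=324, draw]
    -- iteration 3/4 --
    LT 30: heading 324 -> 354
    LT 60: heading 354 -> 54
    FD 11.1: (-22.219,2.423) -> (-15.695,11.403) [heading=54, draw]
    -- iteration 4/4 --
    LT 30: heading 54 -> 84
    LT 60: heading 84 -> 144
    FD 11.1: (-15.695,11.403) -> (-24.675,17.927) [heading=144, draw]
  ]
  -- iteration 2/3 --
  FD 6.3: (-24.675,17.927) -> (-29.772,21.63) [heading=144, draw]
  FD 9.9: (-29.772,21.63) -> (-37.781,27.45) [heading=144, draw]
  FD 14.3: (-37.781,27.45) -> (-49.35,35.855) [heading=144, draw]
  REPEAT 4 [
    -- iteration 1/4 --
    LT 30: heading 144 -> 174
    LT 60: heading 174 -> 234
    FD 11.1: (-49.35,35.855) -> (-55.874,26.875) [heading=234, draw]
    -- iteration 2/4 --
    LT 30: heading 234 -> 264
    LT 60: heading 264 -> 324
    FD 11.1: (-55.874,26.875) -> (-46.894,20.35) [heading=324, draw]
    -- iteration 3/4 --
    LT 30: heading 324 -> 354
    LT 60: heading 354 -> 54
    FD 11.1: (-46.894,20.35) -> (-40.37,29.33) [heading=54, draw]
    -- iteration 4/4 --
    LT 30: heading 54 -> 84
    LT 60: heading 84 -> 144
    FD 11.1: (-40.37,29.33) -> (-49.35,35.855) [heading=144, draw]
  ]
  -- iteration 3/3 --
  FD 6.3: (-49.35,35.855) -> (-54.447,39.558) [heading=144, draw]
  FD 9.9: (-54.447,39.558) -> (-62.456,45.377) [heading=144, draw]
  FD 14.3: (-62.456,45.377) -> (-74.025,53.782) [heading=144, draw]
  REPEAT 4 [
    -- iteration 1/4 --
    LT 30: heading 144 -> 174
    LT 60: heading 174 -> 234
    FD 11.1: (-74.025,53.782) -> (-80.549,44.802) [heading=234, draw]
    -- iteration 2/4 --
    LT 30: heading 234 -> 264
    LT 60: heading 264 -> 324
    FD 11.1: (-80.549,44.802) -> (-71.569,38.278) [heading=324, draw]
    -- iteration 3/4 --
    LT 30: heading 324 -> 354
    LT 60: heading 354 -> 54
    FD 11.1: (-71.569,38.278) -> (-65.045,47.258) [heading=54, draw]
    -- iteration 4/4 --
    LT 30: heading 54 -> 84
    LT 60: heading 84 -> 144
    FD 11.1: (-65.045,47.258) -> (-74.025,53.782) [heading=144, draw]
  ]
]
LT 109: heading 144 -> 253
Final: pos=(-74.025,53.782), heading=253, 21 segment(s) drawn

Answer: 253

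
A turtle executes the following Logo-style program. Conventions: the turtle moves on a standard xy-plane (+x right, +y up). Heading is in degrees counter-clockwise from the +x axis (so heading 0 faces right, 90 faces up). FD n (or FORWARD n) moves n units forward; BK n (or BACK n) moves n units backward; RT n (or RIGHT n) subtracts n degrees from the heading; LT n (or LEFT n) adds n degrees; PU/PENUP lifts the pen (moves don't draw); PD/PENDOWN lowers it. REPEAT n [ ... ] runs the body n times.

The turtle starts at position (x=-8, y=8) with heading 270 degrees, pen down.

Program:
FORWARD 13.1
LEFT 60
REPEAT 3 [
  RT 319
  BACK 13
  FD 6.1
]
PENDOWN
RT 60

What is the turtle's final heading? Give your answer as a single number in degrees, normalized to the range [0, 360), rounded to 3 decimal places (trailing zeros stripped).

Executing turtle program step by step:
Start: pos=(-8,8), heading=270, pen down
FD 13.1: (-8,8) -> (-8,-5.1) [heading=270, draw]
LT 60: heading 270 -> 330
REPEAT 3 [
  -- iteration 1/3 --
  RT 319: heading 330 -> 11
  BK 13: (-8,-5.1) -> (-20.761,-7.581) [heading=11, draw]
  FD 6.1: (-20.761,-7.581) -> (-14.773,-6.417) [heading=11, draw]
  -- iteration 2/3 --
  RT 319: heading 11 -> 52
  BK 13: (-14.773,-6.417) -> (-22.777,-16.661) [heading=52, draw]
  FD 6.1: (-22.777,-16.661) -> (-19.021,-11.854) [heading=52, draw]
  -- iteration 3/3 --
  RT 319: heading 52 -> 93
  BK 13: (-19.021,-11.854) -> (-18.341,-24.836) [heading=93, draw]
  FD 6.1: (-18.341,-24.836) -> (-18.66,-18.744) [heading=93, draw]
]
PD: pen down
RT 60: heading 93 -> 33
Final: pos=(-18.66,-18.744), heading=33, 7 segment(s) drawn

Answer: 33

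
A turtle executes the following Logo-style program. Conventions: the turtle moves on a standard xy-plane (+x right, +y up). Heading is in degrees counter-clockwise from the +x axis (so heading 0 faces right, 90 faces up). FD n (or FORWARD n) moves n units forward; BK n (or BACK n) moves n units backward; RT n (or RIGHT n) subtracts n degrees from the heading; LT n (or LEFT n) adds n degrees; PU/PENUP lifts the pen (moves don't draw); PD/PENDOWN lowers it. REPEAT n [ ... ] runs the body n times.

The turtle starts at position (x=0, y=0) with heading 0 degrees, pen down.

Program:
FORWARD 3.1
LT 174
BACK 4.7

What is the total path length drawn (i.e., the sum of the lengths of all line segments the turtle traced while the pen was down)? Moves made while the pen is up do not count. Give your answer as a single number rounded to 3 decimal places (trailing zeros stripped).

Answer: 7.8

Derivation:
Executing turtle program step by step:
Start: pos=(0,0), heading=0, pen down
FD 3.1: (0,0) -> (3.1,0) [heading=0, draw]
LT 174: heading 0 -> 174
BK 4.7: (3.1,0) -> (7.774,-0.491) [heading=174, draw]
Final: pos=(7.774,-0.491), heading=174, 2 segment(s) drawn

Segment lengths:
  seg 1: (0,0) -> (3.1,0), length = 3.1
  seg 2: (3.1,0) -> (7.774,-0.491), length = 4.7
Total = 7.8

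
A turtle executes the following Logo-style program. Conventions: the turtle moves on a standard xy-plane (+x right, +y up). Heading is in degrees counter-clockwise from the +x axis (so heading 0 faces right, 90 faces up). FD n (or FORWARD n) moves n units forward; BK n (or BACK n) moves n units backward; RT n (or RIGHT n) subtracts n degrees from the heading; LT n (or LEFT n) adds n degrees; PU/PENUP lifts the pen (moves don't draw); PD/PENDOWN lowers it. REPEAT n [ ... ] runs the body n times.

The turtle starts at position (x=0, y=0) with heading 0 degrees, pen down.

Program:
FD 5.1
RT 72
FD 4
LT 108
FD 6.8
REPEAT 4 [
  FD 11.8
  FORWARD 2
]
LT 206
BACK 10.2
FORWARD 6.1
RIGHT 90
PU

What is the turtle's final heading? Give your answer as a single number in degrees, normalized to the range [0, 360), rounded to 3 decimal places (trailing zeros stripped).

Answer: 152

Derivation:
Executing turtle program step by step:
Start: pos=(0,0), heading=0, pen down
FD 5.1: (0,0) -> (5.1,0) [heading=0, draw]
RT 72: heading 0 -> 288
FD 4: (5.1,0) -> (6.336,-3.804) [heading=288, draw]
LT 108: heading 288 -> 36
FD 6.8: (6.336,-3.804) -> (11.837,0.193) [heading=36, draw]
REPEAT 4 [
  -- iteration 1/4 --
  FD 11.8: (11.837,0.193) -> (21.384,7.129) [heading=36, draw]
  FD 2: (21.384,7.129) -> (23.002,8.304) [heading=36, draw]
  -- iteration 2/4 --
  FD 11.8: (23.002,8.304) -> (32.548,15.24) [heading=36, draw]
  FD 2: (32.548,15.24) -> (34.166,16.416) [heading=36, draw]
  -- iteration 3/4 --
  FD 11.8: (34.166,16.416) -> (43.713,23.351) [heading=36, draw]
  FD 2: (43.713,23.351) -> (45.331,24.527) [heading=36, draw]
  -- iteration 4/4 --
  FD 11.8: (45.331,24.527) -> (54.877,31.463) [heading=36, draw]
  FD 2: (54.877,31.463) -> (56.495,32.638) [heading=36, draw]
]
LT 206: heading 36 -> 242
BK 10.2: (56.495,32.638) -> (61.284,41.645) [heading=242, draw]
FD 6.1: (61.284,41.645) -> (58.42,36.259) [heading=242, draw]
RT 90: heading 242 -> 152
PU: pen up
Final: pos=(58.42,36.259), heading=152, 13 segment(s) drawn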